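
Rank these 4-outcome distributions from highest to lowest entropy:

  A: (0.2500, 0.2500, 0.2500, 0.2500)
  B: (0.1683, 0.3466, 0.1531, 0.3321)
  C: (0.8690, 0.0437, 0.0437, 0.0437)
A > B > C

Key insight: Entropy is maximized by uniform distributions and minimized by concentrated distributions.

- Uniform distributions have maximum entropy log₂(4) = 2.0000 bits
- The more "peaked" or concentrated a distribution, the lower its entropy

Entropies:
  H(A) = 2.0000 bits
  H(B) = 1.9051 bits
  H(C) = 0.7678 bits

Ranking: A > B > C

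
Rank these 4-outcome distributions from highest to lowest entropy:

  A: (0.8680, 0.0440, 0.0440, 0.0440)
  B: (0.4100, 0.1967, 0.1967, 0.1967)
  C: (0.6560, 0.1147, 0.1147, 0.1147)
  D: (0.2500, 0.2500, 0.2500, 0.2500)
D > B > C > A

Key insight: Entropy is maximized by uniform distributions and minimized by concentrated distributions.

Entropies:
  H(A) = 0.7721 bits
  H(B) = 1.9116 bits
  H(C) = 1.4738 bits
  H(D) = 2.0000 bits

Ranking: D > B > C > A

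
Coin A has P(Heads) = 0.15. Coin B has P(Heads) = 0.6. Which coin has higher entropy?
B

For binary distributions, entropy is maximized at p=0.5 and decreases as p moves toward 0 or 1.

H(A) = H(0.15) = 0.6098 bits
H(B) = H(0.6) = 0.9710 bits

Distribution B (p=0.6) is closer to uniform (p=0.5), so it has higher entropy.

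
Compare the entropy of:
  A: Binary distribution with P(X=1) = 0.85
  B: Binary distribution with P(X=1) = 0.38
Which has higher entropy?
B

For binary distributions, entropy is maximized at p=0.5 and decreases as p moves toward 0 or 1.

H(A) = H(0.85) = 0.6098 bits
H(B) = H(0.38) = 0.9580 bits

Distribution B (p=0.38) is closer to uniform (p=0.5), so it has higher entropy.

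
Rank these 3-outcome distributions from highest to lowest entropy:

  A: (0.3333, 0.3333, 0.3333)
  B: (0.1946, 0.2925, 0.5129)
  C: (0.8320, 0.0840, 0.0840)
A > B > C

Key insight: Entropy is maximized by uniform distributions and minimized by concentrated distributions.

- Uniform distributions have maximum entropy log₂(3) = 1.5850 bits
- The more "peaked" or concentrated a distribution, the lower its entropy

Entropies:
  H(A) = 1.5850 bits
  H(B) = 1.4723 bits
  H(C) = 0.8211 bits

Ranking: A > B > C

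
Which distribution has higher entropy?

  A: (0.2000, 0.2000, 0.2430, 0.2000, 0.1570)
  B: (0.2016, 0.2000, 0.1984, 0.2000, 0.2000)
B

Both distributions are close to uniform, making this a harder comparison.

H(A) = 2.3085 bits
H(B) = 2.3219 bits

The distribution closer to uniform has higher entropy.
Answer: B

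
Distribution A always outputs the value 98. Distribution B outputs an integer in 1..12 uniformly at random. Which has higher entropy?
B

A is deterministic, so H(A) = 0. B is uniform over 12 outcomes, so H(B) = log₂(12) = 3.585 bits. Any distribution with genuine randomness has higher entropy than a deterministic one.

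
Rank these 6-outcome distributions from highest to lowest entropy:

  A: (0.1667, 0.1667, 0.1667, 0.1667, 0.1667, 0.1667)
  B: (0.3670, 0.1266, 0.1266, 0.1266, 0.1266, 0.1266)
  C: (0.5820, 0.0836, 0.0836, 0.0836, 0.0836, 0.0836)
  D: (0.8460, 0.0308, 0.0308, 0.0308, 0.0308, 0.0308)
A > B > C > D

Key insight: Entropy is maximized by uniform distributions and minimized by concentrated distributions.

Entropies:
  H(A) = 2.5850 bits
  H(B) = 2.4181 bits
  H(C) = 1.9511 bits
  H(D) = 0.9773 bits

Ranking: A > B > C > D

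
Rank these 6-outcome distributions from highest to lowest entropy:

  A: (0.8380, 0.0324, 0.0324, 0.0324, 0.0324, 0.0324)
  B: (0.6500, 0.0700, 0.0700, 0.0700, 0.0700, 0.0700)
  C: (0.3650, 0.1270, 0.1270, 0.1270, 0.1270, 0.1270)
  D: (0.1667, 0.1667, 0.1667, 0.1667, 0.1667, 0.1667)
D > C > B > A

Key insight: Entropy is maximized by uniform distributions and minimized by concentrated distributions.

Entropies:
  H(A) = 1.0152 bits
  H(B) = 1.7467 bits
  H(C) = 2.4212 bits
  H(D) = 2.5850 bits

Ranking: D > C > B > A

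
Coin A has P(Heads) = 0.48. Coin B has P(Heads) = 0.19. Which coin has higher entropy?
A

For binary distributions, entropy is maximized at p=0.5 and decreases as p moves toward 0 or 1.

H(A) = H(0.48) = 0.9988 bits
H(B) = H(0.19) = 0.7015 bits

Distribution A (p=0.48) is closer to uniform (p=0.5), so it has higher entropy.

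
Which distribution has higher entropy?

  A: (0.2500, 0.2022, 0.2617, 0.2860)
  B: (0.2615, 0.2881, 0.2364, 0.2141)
B

Both distributions are close to uniform, making this a harder comparison.

H(A) = 1.9890 bits
H(B) = 1.9912 bits

The distribution closer to uniform has higher entropy.
Answer: B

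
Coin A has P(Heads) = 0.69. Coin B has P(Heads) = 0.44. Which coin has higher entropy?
B

For binary distributions, entropy is maximized at p=0.5 and decreases as p moves toward 0 or 1.

H(A) = H(0.69) = 0.8932 bits
H(B) = H(0.44) = 0.9896 bits

Distribution B (p=0.44) is closer to uniform (p=0.5), so it has higher entropy.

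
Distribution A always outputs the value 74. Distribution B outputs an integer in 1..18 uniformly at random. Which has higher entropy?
B

A is deterministic, so H(A) = 0. B is uniform over 18 outcomes, so H(B) = log₂(18) = 4.170 bits. Any distribution with genuine randomness has higher entropy than a deterministic one.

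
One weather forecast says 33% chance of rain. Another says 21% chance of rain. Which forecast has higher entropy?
33% forecast

Treat each forecast as a Bernoulli distribution. Binary entropy is maximized at p=0.5 and falls off symmetrically toward 0 or 1. The 33% forecast is closer to 50%, so it is more uncertain. H(33%) ≈ 0.915 bits, H(21%) ≈ 0.741 bits.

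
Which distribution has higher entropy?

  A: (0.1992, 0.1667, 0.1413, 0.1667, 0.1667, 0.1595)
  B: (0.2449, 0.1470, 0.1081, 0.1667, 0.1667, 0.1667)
A

Both distributions are close to uniform, making this a harder comparison.

H(A) = 2.5775 bits
H(B) = 2.5431 bits

The distribution closer to uniform has higher entropy.
Answer: A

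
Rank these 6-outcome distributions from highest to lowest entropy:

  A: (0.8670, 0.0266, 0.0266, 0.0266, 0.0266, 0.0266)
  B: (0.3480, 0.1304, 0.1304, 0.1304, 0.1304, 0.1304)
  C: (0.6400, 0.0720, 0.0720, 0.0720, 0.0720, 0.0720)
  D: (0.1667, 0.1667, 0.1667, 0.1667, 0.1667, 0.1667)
D > B > C > A

Key insight: Entropy is maximized by uniform distributions and minimized by concentrated distributions.

Entropies:
  H(A) = 0.8744 bits
  H(B) = 2.4462 bits
  H(C) = 1.7786 bits
  H(D) = 2.5850 bits

Ranking: D > B > C > A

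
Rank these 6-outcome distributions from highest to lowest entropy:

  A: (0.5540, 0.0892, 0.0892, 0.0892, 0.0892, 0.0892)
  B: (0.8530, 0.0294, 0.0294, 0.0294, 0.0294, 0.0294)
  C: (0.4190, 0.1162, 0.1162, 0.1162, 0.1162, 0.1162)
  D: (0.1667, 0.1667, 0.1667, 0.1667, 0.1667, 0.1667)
D > C > A > B

Key insight: Entropy is maximized by uniform distributions and minimized by concentrated distributions.

Entropies:
  H(A) = 2.0271 bits
  H(B) = 0.9436 bits
  H(C) = 2.3300 bits
  H(D) = 2.5850 bits

Ranking: D > C > A > B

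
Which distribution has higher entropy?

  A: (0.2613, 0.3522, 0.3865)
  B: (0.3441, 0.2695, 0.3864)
B

Both distributions are close to uniform, making this a harder comparison.

H(A) = 1.5663 bits
H(B) = 1.5695 bits

The distribution closer to uniform has higher entropy.
Answer: B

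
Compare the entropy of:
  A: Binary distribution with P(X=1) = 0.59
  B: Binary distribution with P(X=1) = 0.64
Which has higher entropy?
A

For binary distributions, entropy is maximized at p=0.5 and decreases as p moves toward 0 or 1.

H(A) = H(0.59) = 0.9765 bits
H(B) = H(0.64) = 0.9427 bits

Distribution A (p=0.59) is closer to uniform (p=0.5), so it has higher entropy.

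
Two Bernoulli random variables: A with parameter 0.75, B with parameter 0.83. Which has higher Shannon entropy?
A

For binary distributions, entropy is maximized at p=0.5 and decreases as p moves toward 0 or 1.

H(A) = H(0.75) = 0.8113 bits
H(B) = H(0.83) = 0.6577 bits

Distribution A (p=0.75) is closer to uniform (p=0.5), so it has higher entropy.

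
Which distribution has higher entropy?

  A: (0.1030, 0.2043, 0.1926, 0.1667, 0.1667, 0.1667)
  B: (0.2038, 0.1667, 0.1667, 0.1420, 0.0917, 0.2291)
A

Both distributions are close to uniform, making this a harder comparison.

H(A) = 2.5561 bits
H(B) = 2.5325 bits

The distribution closer to uniform has higher entropy.
Answer: A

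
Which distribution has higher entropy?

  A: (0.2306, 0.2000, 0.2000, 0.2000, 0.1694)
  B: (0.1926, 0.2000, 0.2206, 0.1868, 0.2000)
B

Both distributions are close to uniform, making this a harder comparison.

H(A) = 2.3151 bits
H(B) = 2.3196 bits

The distribution closer to uniform has higher entropy.
Answer: B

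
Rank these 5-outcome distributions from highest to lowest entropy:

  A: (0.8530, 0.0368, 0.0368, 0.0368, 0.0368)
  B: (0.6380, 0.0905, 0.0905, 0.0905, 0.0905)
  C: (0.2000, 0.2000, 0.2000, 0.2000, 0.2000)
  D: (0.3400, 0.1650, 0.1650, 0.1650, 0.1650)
C > D > B > A

Key insight: Entropy is maximized by uniform distributions and minimized by concentrated distributions.

Entropies:
  H(A) = 0.8963 bits
  H(B) = 1.6683 bits
  H(C) = 2.3219 bits
  H(D) = 2.2448 bits

Ranking: C > D > B > A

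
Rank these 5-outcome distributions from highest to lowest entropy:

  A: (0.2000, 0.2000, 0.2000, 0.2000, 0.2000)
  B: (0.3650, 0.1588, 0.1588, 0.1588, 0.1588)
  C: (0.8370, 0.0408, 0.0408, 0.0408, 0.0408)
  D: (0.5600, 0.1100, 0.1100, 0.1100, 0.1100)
A > B > D > C

Key insight: Entropy is maximized by uniform distributions and minimized by concentrated distributions.

Entropies:
  H(A) = 2.3219 bits
  H(B) = 2.2168 bits
  H(C) = 0.9674 bits
  H(D) = 1.8696 bits

Ranking: A > B > D > C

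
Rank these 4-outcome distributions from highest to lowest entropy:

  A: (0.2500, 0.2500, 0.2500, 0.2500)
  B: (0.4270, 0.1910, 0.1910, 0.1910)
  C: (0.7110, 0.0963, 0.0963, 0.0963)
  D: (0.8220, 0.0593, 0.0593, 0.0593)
A > B > C > D

Key insight: Entropy is maximized by uniform distributions and minimized by concentrated distributions.

Entropies:
  H(A) = 2.0000 bits
  H(B) = 1.8928 bits
  H(C) = 1.3255 bits
  H(D) = 0.9578 bits

Ranking: A > B > C > D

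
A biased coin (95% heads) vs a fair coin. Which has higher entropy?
Fair coin

The fair coin is uniform (p=0.5), maximizing binary entropy at 1 bit. The biased coin has H(0.95) ≈ 0.286 bits — its outcome is more predictable, so its entropy is lower.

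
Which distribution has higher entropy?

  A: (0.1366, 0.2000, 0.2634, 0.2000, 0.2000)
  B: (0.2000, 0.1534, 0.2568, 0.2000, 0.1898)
B

Both distributions are close to uniform, making this a harder comparison.

H(A) = 2.2924 bits
H(B) = 2.3024 bits

The distribution closer to uniform has higher entropy.
Answer: B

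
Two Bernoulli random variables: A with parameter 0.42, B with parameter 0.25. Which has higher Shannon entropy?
A

For binary distributions, entropy is maximized at p=0.5 and decreases as p moves toward 0 or 1.

H(A) = H(0.42) = 0.9815 bits
H(B) = H(0.25) = 0.8113 bits

Distribution A (p=0.42) is closer to uniform (p=0.5), so it has higher entropy.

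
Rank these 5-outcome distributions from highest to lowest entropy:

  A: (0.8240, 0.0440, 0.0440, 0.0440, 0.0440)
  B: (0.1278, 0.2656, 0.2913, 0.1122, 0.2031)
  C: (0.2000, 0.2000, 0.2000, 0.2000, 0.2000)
C > B > A

Key insight: Entropy is maximized by uniform distributions and minimized by concentrated distributions.

- Uniform distributions have maximum entropy log₂(5) = 2.3219 bits
- The more "peaked" or concentrated a distribution, the lower its entropy

Entropies:
  H(A) = 1.0232 bits
  H(B) = 2.2268 bits
  H(C) = 2.3219 bits

Ranking: C > B > A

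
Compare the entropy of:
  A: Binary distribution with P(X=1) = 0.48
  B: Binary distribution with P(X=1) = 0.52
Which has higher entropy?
Equal

For binary distributions, entropy is maximized at p=0.5 and decreases as p moves toward 0 or 1.

H(A) = H(0.48) = 0.9988 bits
H(B) = H(0.52) = 0.9988 bits

Both distributions are equally far from uniform (|0.48-0.5| = |0.52-0.5|), so they have the same entropy.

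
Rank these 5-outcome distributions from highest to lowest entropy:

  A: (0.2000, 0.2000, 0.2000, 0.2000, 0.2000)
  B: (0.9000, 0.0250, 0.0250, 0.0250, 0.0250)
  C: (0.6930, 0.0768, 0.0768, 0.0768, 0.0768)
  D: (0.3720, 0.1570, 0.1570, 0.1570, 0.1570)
A > D > C > B

Key insight: Entropy is maximized by uniform distributions and minimized by concentrated distributions.

Entropies:
  H(A) = 2.3219 bits
  H(B) = 0.6690 bits
  H(C) = 1.5037 bits
  H(D) = 2.2082 bits

Ranking: A > D > C > B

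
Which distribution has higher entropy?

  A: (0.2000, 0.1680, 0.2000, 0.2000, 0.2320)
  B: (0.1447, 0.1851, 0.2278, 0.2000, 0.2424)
A

Both distributions are close to uniform, making this a harder comparison.

H(A) = 2.3145 bits
H(B) = 2.3002 bits

The distribution closer to uniform has higher entropy.
Answer: A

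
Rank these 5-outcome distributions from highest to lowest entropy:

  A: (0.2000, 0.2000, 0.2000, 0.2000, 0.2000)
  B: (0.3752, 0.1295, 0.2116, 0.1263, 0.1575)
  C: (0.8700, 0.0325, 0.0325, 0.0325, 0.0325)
A > B > C

Key insight: Entropy is maximized by uniform distributions and minimized by concentrated distributions.

- Uniform distributions have maximum entropy log₂(5) = 2.3219 bits
- The more "peaked" or concentrated a distribution, the lower its entropy

Entropies:
  H(A) = 2.3219 bits
  H(B) = 2.1835 bits
  H(C) = 0.8174 bits

Ranking: A > B > C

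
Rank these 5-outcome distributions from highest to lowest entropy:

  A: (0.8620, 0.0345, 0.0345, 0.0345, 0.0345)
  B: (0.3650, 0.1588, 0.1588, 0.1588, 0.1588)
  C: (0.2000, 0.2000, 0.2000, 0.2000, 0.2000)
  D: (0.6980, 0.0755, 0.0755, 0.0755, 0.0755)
C > B > D > A

Key insight: Entropy is maximized by uniform distributions and minimized by concentrated distributions.

Entropies:
  H(A) = 0.8550 bits
  H(B) = 2.2168 bits
  H(C) = 2.3219 bits
  H(D) = 1.4877 bits

Ranking: C > B > D > A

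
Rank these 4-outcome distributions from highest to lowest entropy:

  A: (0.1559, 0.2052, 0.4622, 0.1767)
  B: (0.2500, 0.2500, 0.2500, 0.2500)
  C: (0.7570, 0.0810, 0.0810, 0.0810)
B > A > C

Key insight: Entropy is maximized by uniform distributions and minimized by concentrated distributions.

- Uniform distributions have maximum entropy log₂(4) = 2.0000 bits
- The more "peaked" or concentrated a distribution, the lower its entropy

Entropies:
  H(A) = 1.8434 bits
  H(B) = 2.0000 bits
  H(C) = 1.1851 bits

Ranking: B > A > C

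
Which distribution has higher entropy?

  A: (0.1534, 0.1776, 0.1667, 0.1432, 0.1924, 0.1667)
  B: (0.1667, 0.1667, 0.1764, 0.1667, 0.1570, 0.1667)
B

Both distributions are close to uniform, making this a harder comparison.

H(A) = 2.5784 bits
H(B) = 2.5841 bits

The distribution closer to uniform has higher entropy.
Answer: B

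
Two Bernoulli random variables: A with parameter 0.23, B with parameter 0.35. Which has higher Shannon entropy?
B

For binary distributions, entropy is maximized at p=0.5 and decreases as p moves toward 0 or 1.

H(A) = H(0.23) = 0.7780 bits
H(B) = H(0.35) = 0.9341 bits

Distribution B (p=0.35) is closer to uniform (p=0.5), so it has higher entropy.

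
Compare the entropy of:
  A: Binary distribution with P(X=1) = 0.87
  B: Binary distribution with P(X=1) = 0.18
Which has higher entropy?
B

For binary distributions, entropy is maximized at p=0.5 and decreases as p moves toward 0 or 1.

H(A) = H(0.87) = 0.5574 bits
H(B) = H(0.18) = 0.6801 bits

Distribution B (p=0.18) is closer to uniform (p=0.5), so it has higher entropy.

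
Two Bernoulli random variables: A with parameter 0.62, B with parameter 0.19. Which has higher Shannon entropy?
A

For binary distributions, entropy is maximized at p=0.5 and decreases as p moves toward 0 or 1.

H(A) = H(0.62) = 0.9580 bits
H(B) = H(0.19) = 0.7015 bits

Distribution A (p=0.62) is closer to uniform (p=0.5), so it has higher entropy.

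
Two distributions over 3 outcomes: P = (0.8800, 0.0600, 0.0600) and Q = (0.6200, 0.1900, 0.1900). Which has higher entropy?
Q

P is highly concentrated on one outcome (88%), making it nearly deterministic. Q spreads its mass more evenly (max 62%). The more spread-out distribution has higher entropy: H(P) ≈ 0.649 bits, H(Q) ≈ 1.338 bits.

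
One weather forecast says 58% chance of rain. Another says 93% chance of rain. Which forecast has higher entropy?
58% forecast

Treat each forecast as a Bernoulli distribution. Binary entropy is maximized at p=0.5 and falls off symmetrically toward 0 or 1. The 58% forecast is closer to 50%, so it is more uncertain. H(58%) ≈ 0.981 bits, H(93%) ≈ 0.366 bits.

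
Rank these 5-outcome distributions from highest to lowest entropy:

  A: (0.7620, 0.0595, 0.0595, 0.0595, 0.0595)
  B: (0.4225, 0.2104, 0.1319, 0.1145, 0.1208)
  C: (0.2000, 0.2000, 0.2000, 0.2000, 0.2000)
C > B > A

Key insight: Entropy is maximized by uniform distributions and minimized by concentrated distributions.

- Uniform distributions have maximum entropy log₂(5) = 2.3219 bits
- The more "peaked" or concentrated a distribution, the lower its entropy

Entropies:
  H(A) = 1.2677 bits
  H(B) = 2.1099 bits
  H(C) = 2.3219 bits

Ranking: C > B > A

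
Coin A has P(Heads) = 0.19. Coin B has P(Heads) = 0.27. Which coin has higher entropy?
B

For binary distributions, entropy is maximized at p=0.5 and decreases as p moves toward 0 or 1.

H(A) = H(0.19) = 0.7015 bits
H(B) = H(0.27) = 0.8415 bits

Distribution B (p=0.27) is closer to uniform (p=0.5), so it has higher entropy.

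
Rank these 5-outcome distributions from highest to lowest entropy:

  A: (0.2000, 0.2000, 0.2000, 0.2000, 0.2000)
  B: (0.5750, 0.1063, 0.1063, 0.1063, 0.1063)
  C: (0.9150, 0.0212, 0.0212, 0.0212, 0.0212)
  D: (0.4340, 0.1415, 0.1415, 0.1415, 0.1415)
A > D > B > C

Key insight: Entropy is maximized by uniform distributions and minimized by concentrated distributions.

Entropies:
  H(A) = 2.3219 bits
  H(B) = 1.8337 bits
  H(C) = 0.5896 bits
  H(D) = 2.1194 bits

Ranking: A > D > B > C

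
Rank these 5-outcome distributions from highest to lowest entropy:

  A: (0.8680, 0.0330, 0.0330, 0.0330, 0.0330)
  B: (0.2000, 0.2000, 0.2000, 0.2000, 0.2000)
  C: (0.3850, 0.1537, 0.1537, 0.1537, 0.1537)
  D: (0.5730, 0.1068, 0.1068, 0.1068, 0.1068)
B > C > D > A

Key insight: Entropy is maximized by uniform distributions and minimized by concentrated distributions.

Entropies:
  H(A) = 0.8269 bits
  H(B) = 2.3219 bits
  H(C) = 2.1915 bits
  H(D) = 1.8386 bits

Ranking: B > C > D > A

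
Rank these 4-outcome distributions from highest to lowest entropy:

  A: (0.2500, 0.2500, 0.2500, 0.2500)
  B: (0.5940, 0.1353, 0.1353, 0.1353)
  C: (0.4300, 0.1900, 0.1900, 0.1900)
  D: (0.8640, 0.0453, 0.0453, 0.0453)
A > C > B > D

Key insight: Entropy is maximized by uniform distributions and minimized by concentrated distributions.

Entropies:
  H(A) = 2.0000 bits
  H(B) = 1.6178 bits
  H(C) = 1.8892 bits
  H(D) = 0.7892 bits

Ranking: A > C > B > D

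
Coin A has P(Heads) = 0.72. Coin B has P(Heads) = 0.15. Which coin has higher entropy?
A

For binary distributions, entropy is maximized at p=0.5 and decreases as p moves toward 0 or 1.

H(A) = H(0.72) = 0.8555 bits
H(B) = H(0.15) = 0.6098 bits

Distribution A (p=0.72) is closer to uniform (p=0.5), so it has higher entropy.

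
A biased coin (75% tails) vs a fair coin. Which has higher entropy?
Fair coin

The fair coin is uniform (p=0.5), maximizing binary entropy at 1 bit. The biased coin has H(0.75) ≈ 0.811 bits — its outcome is more predictable, so its entropy is lower.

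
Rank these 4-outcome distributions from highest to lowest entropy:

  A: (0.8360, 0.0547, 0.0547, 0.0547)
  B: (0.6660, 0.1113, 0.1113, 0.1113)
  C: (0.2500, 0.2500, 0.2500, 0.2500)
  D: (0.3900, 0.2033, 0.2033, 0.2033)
C > D > B > A

Key insight: Entropy is maximized by uniform distributions and minimized by concentrated distributions.

Entropies:
  H(A) = 0.9037 bits
  H(B) = 1.4483 bits
  H(C) = 2.0000 bits
  H(D) = 1.9316 bits

Ranking: C > D > B > A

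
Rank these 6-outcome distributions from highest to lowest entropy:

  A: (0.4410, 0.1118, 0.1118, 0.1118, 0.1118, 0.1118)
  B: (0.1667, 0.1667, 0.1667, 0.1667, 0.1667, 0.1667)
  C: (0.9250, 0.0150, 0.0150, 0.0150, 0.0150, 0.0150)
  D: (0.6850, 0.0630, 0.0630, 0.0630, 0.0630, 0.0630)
B > A > D > C

Key insight: Entropy is maximized by uniform distributions and minimized by concentrated distributions.

Entropies:
  H(A) = 2.2879 bits
  H(B) = 2.5850 bits
  H(C) = 0.5585 bits
  H(D) = 1.6303 bits

Ranking: B > A > D > C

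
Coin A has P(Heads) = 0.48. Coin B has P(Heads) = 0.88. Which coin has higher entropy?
A

For binary distributions, entropy is maximized at p=0.5 and decreases as p moves toward 0 or 1.

H(A) = H(0.48) = 0.9988 bits
H(B) = H(0.88) = 0.5294 bits

Distribution A (p=0.48) is closer to uniform (p=0.5), so it has higher entropy.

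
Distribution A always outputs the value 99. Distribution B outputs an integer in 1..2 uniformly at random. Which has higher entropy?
B

A is deterministic, so H(A) = 0. B is uniform over 2 outcomes, so H(B) = log₂(2) = 1.000 bits. Any distribution with genuine randomness has higher entropy than a deterministic one.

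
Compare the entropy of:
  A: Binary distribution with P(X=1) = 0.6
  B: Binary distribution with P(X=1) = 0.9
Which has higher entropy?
A

For binary distributions, entropy is maximized at p=0.5 and decreases as p moves toward 0 or 1.

H(A) = H(0.6) = 0.9710 bits
H(B) = H(0.9) = 0.4690 bits

Distribution A (p=0.6) is closer to uniform (p=0.5), so it has higher entropy.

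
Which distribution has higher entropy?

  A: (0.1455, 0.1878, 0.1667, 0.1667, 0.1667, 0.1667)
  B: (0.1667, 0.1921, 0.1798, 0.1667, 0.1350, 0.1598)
A

Both distributions are close to uniform, making this a harder comparison.

H(A) = 2.5811 bits
H(B) = 2.5767 bits

The distribution closer to uniform has higher entropy.
Answer: A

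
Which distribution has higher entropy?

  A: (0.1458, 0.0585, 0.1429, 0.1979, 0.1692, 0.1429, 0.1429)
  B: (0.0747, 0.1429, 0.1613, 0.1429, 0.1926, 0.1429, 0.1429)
B

Both distributions are close to uniform, making this a harder comparison.

H(A) = 2.7441 bits
H(B) = 2.7660 bits

The distribution closer to uniform has higher entropy.
Answer: B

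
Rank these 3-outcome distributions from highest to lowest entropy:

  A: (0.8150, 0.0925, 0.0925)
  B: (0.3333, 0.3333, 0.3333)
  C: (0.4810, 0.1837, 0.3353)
B > C > A

Key insight: Entropy is maximized by uniform distributions and minimized by concentrated distributions.

- Uniform distributions have maximum entropy log₂(3) = 1.5850 bits
- The more "peaked" or concentrated a distribution, the lower its entropy

Entropies:
  H(A) = 0.8759 bits
  H(B) = 1.5850 bits
  H(C) = 1.4855 bits

Ranking: B > C > A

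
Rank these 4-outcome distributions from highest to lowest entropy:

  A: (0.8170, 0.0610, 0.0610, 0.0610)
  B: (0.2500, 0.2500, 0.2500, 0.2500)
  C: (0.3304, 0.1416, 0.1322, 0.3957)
B > C > A

Key insight: Entropy is maximized by uniform distributions and minimized by concentrated distributions.

- Uniform distributions have maximum entropy log₂(4) = 2.0000 bits
- The more "peaked" or concentrated a distribution, the lower its entropy

Entropies:
  H(A) = 0.9766 bits
  H(B) = 2.0000 bits
  H(C) = 1.8425 bits

Ranking: B > C > A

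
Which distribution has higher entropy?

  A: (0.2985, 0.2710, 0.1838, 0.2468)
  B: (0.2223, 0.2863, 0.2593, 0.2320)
B

Both distributions are close to uniform, making this a harder comparison.

H(A) = 1.9784 bits
H(B) = 1.9929 bits

The distribution closer to uniform has higher entropy.
Answer: B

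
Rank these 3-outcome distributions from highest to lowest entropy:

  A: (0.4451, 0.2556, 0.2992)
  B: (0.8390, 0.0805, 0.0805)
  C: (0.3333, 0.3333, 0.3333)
C > A > B

Key insight: Entropy is maximized by uniform distributions and minimized by concentrated distributions.

- Uniform distributions have maximum entropy log₂(3) = 1.5850 bits
- The more "peaked" or concentrated a distribution, the lower its entropy

Entropies:
  H(A) = 1.5437 bits
  H(B) = 0.7977 bits
  H(C) = 1.5850 bits

Ranking: C > A > B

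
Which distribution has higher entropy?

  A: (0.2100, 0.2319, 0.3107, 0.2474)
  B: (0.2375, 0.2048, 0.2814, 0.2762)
B

Both distributions are close to uniform, making this a harder comparison.

H(A) = 1.9843 bits
H(B) = 1.9886 bits

The distribution closer to uniform has higher entropy.
Answer: B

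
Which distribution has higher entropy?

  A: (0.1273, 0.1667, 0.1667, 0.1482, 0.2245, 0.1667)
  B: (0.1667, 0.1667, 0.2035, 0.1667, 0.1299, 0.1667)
B

Both distributions are close to uniform, making this a harder comparison.

H(A) = 2.5631 bits
H(B) = 2.5731 bits

The distribution closer to uniform has higher entropy.
Answer: B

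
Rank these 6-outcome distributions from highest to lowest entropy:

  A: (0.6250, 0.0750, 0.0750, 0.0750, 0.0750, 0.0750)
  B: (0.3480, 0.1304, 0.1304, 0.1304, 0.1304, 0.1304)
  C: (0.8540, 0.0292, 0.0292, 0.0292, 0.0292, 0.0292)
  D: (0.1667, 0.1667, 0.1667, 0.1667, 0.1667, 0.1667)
D > B > A > C

Key insight: Entropy is maximized by uniform distributions and minimized by concentrated distributions.

Entropies:
  H(A) = 1.8252 bits
  H(B) = 2.4462 bits
  H(C) = 0.9387 bits
  H(D) = 2.5850 bits

Ranking: D > B > A > C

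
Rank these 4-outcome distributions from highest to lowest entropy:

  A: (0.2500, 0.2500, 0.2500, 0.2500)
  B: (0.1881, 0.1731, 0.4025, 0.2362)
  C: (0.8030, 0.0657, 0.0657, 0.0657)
A > B > C

Key insight: Entropy is maximized by uniform distributions and minimized by concentrated distributions.

- Uniform distributions have maximum entropy log₂(4) = 2.0000 bits
- The more "peaked" or concentrated a distribution, the lower its entropy

Entropies:
  H(A) = 2.0000 bits
  H(B) = 1.9116 bits
  H(C) = 1.0281 bits

Ranking: A > B > C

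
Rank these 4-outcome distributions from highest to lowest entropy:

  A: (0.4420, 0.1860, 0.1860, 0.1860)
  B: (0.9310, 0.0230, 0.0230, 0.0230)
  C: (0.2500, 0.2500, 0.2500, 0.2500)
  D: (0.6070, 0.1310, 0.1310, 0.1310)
C > A > D > B

Key insight: Entropy is maximized by uniform distributions and minimized by concentrated distributions.

Entropies:
  H(A) = 1.8747 bits
  H(B) = 0.4715 bits
  H(C) = 2.0000 bits
  H(D) = 1.5896 bits

Ranking: C > A > D > B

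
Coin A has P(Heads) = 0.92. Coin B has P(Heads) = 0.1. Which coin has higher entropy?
B

For binary distributions, entropy is maximized at p=0.5 and decreases as p moves toward 0 or 1.

H(A) = H(0.92) = 0.4022 bits
H(B) = H(0.1) = 0.4690 bits

Distribution B (p=0.1) is closer to uniform (p=0.5), so it has higher entropy.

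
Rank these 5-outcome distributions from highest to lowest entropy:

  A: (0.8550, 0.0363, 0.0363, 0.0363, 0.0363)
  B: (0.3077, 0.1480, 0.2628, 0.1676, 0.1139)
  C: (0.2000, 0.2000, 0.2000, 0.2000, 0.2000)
C > B > A

Key insight: Entropy is maximized by uniform distributions and minimized by concentrated distributions.

- Uniform distributions have maximum entropy log₂(5) = 2.3219 bits
- The more "peaked" or concentrated a distribution, the lower its entropy

Entropies:
  H(A) = 0.8872 bits
  H(B) = 2.2266 bits
  H(C) = 2.3219 bits

Ranking: C > B > A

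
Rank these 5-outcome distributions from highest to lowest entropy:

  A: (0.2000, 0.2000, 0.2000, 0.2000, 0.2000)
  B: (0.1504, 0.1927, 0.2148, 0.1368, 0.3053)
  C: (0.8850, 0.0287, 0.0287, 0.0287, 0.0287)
A > B > C

Key insight: Entropy is maximized by uniform distributions and minimized by concentrated distributions.

- Uniform distributions have maximum entropy log₂(5) = 2.3219 bits
- The more "peaked" or concentrated a distribution, the lower its entropy

Entropies:
  H(A) = 2.3219 bits
  H(B) = 2.2607 bits
  H(C) = 0.7448 bits

Ranking: A > B > C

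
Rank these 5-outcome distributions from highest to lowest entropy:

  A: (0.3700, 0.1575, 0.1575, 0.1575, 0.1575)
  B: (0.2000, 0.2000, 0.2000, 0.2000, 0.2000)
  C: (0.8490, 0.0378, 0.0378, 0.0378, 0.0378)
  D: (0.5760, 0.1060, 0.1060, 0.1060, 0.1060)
B > A > D > C

Key insight: Entropy is maximized by uniform distributions and minimized by concentrated distributions.

Entropies:
  H(A) = 2.2107 bits
  H(B) = 2.3219 bits
  H(C) = 0.9143 bits
  H(D) = 1.8313 bits

Ranking: B > A > D > C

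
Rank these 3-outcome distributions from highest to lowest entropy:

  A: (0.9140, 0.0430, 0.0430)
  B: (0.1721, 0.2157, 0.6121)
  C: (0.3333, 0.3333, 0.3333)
C > B > A

Key insight: Entropy is maximized by uniform distributions and minimized by concentrated distributions.

- Uniform distributions have maximum entropy log₂(3) = 1.5850 bits
- The more "peaked" or concentrated a distribution, the lower its entropy

Entropies:
  H(A) = 0.5090 bits
  H(B) = 1.3477 bits
  H(C) = 1.5850 bits

Ranking: C > B > A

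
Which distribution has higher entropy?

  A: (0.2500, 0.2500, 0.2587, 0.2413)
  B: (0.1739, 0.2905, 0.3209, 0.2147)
A

Both distributions are close to uniform, making this a harder comparison.

H(A) = 1.9996 bits
H(B) = 1.9597 bits

The distribution closer to uniform has higher entropy.
Answer: A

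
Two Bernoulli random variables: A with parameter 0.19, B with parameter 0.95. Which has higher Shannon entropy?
A

For binary distributions, entropy is maximized at p=0.5 and decreases as p moves toward 0 or 1.

H(A) = H(0.19) = 0.7015 bits
H(B) = H(0.95) = 0.2864 bits

Distribution A (p=0.19) is closer to uniform (p=0.5), so it has higher entropy.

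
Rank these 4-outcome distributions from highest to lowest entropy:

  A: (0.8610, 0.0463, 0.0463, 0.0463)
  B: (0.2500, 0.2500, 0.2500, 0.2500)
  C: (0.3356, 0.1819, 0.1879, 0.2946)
B > C > A

Key insight: Entropy is maximized by uniform distributions and minimized by concentrated distributions.

- Uniform distributions have maximum entropy log₂(4) = 2.0000 bits
- The more "peaked" or concentrated a distribution, the lower its entropy

Entropies:
  H(A) = 0.8019 bits
  H(B) = 2.0000 bits
  H(C) = 1.9485 bits

Ranking: B > C > A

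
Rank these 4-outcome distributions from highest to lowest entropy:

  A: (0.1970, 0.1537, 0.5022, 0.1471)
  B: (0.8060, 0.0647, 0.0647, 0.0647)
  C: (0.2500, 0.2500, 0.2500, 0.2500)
C > A > B

Key insight: Entropy is maximized by uniform distributions and minimized by concentrated distributions.

- Uniform distributions have maximum entropy log₂(4) = 2.0000 bits
- The more "peaked" or concentrated a distribution, the lower its entropy

Entropies:
  H(A) = 1.7827 bits
  H(B) = 1.0172 bits
  H(C) = 2.0000 bits

Ranking: C > A > B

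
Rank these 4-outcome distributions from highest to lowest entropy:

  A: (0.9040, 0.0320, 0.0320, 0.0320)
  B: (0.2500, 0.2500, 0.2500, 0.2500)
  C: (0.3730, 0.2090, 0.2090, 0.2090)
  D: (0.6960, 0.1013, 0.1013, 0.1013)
B > C > D > A

Key insight: Entropy is maximized by uniform distributions and minimized by concentrated distributions.

Entropies:
  H(A) = 0.6083 bits
  H(B) = 2.0000 bits
  H(C) = 1.9467 bits
  H(D) = 1.3680 bits

Ranking: B > C > D > A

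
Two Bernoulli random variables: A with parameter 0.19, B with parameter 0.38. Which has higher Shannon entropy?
B

For binary distributions, entropy is maximized at p=0.5 and decreases as p moves toward 0 or 1.

H(A) = H(0.19) = 0.7015 bits
H(B) = H(0.38) = 0.9580 bits

Distribution B (p=0.38) is closer to uniform (p=0.5), so it has higher entropy.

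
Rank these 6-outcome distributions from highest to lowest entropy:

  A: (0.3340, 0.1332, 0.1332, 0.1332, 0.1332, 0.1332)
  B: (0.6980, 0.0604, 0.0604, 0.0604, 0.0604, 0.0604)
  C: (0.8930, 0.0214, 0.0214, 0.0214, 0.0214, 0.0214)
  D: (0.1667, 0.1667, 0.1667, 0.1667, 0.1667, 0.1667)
D > A > B > C

Key insight: Entropy is maximized by uniform distributions and minimized by concentrated distributions.

Entropies:
  H(A) = 2.4654 bits
  H(B) = 1.5849 bits
  H(C) = 0.7392 bits
  H(D) = 2.5850 bits

Ranking: D > A > B > C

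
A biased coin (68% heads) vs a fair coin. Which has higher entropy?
Fair coin

The fair coin is uniform (p=0.5), maximizing binary entropy at 1 bit. The biased coin has H(0.68) ≈ 0.904 bits — its outcome is more predictable, so its entropy is lower.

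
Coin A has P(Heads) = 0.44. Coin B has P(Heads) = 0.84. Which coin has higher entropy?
A

For binary distributions, entropy is maximized at p=0.5 and decreases as p moves toward 0 or 1.

H(A) = H(0.44) = 0.9896 bits
H(B) = H(0.84) = 0.6343 bits

Distribution A (p=0.44) is closer to uniform (p=0.5), so it has higher entropy.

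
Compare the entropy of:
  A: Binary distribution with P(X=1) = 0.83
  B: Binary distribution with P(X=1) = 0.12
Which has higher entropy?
A

For binary distributions, entropy is maximized at p=0.5 and decreases as p moves toward 0 or 1.

H(A) = H(0.83) = 0.6577 bits
H(B) = H(0.12) = 0.5294 bits

Distribution A (p=0.83) is closer to uniform (p=0.5), so it has higher entropy.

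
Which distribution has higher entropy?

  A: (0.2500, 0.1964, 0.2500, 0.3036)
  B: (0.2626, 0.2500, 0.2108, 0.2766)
B

Both distributions are close to uniform, making this a harder comparison.

H(A) = 1.9833 bits
H(B) = 1.9929 bits

The distribution closer to uniform has higher entropy.
Answer: B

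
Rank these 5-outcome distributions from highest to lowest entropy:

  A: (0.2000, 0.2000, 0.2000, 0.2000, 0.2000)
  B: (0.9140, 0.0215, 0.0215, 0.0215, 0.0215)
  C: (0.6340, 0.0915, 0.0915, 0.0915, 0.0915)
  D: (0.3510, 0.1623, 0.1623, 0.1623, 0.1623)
A > D > C > B

Key insight: Entropy is maximized by uniform distributions and minimized by concentrated distributions.

Entropies:
  H(A) = 2.3219 bits
  H(B) = 0.5950 bits
  H(C) = 1.6796 bits
  H(D) = 2.2330 bits

Ranking: A > D > C > B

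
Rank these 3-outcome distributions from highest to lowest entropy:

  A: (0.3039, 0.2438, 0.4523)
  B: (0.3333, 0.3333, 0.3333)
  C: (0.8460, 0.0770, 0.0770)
B > A > C

Key insight: Entropy is maximized by uniform distributions and minimized by concentrated distributions.

- Uniform distributions have maximum entropy log₂(3) = 1.5850 bits
- The more "peaked" or concentrated a distribution, the lower its entropy

Entropies:
  H(A) = 1.5363 bits
  H(B) = 1.5850 bits
  H(C) = 0.7738 bits

Ranking: B > A > C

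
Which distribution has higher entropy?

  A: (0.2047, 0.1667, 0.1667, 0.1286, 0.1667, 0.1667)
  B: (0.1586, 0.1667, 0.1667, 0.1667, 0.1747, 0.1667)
B

Both distributions are close to uniform, making this a harder comparison.

H(A) = 2.5723 bits
H(B) = 2.5844 bits

The distribution closer to uniform has higher entropy.
Answer: B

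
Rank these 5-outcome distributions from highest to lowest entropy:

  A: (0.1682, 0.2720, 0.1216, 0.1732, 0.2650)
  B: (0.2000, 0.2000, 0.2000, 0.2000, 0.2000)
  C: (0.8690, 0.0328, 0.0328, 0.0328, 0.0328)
B > A > C

Key insight: Entropy is maximized by uniform distributions and minimized by concentrated distributions.

- Uniform distributions have maximum entropy log₂(5) = 2.3219 bits
- The more "peaked" or concentrated a distribution, the lower its entropy

Entropies:
  H(A) = 2.2589 bits
  H(B) = 2.3219 bits
  H(C) = 0.8222 bits

Ranking: B > A > C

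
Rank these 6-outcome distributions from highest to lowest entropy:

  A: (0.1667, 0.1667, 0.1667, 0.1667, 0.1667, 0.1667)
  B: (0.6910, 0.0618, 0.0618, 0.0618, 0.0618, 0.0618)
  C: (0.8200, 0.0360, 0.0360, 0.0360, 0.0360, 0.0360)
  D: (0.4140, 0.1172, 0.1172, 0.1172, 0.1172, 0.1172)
A > D > B > C

Key insight: Entropy is maximized by uniform distributions and minimized by concentrated distributions.

Entropies:
  H(A) = 2.5850 bits
  H(B) = 1.6095 bits
  H(C) = 1.0980 bits
  H(D) = 2.3392 bits

Ranking: A > D > B > C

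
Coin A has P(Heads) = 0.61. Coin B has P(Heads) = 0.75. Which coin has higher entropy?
A

For binary distributions, entropy is maximized at p=0.5 and decreases as p moves toward 0 or 1.

H(A) = H(0.61) = 0.9648 bits
H(B) = H(0.75) = 0.8113 bits

Distribution A (p=0.61) is closer to uniform (p=0.5), so it has higher entropy.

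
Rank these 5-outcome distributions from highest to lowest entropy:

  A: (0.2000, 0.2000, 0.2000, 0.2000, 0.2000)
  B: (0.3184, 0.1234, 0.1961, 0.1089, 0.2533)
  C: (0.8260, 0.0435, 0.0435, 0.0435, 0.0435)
A > B > C

Key insight: Entropy is maximized by uniform distributions and minimized by concentrated distributions.

- Uniform distributions have maximum entropy log₂(5) = 2.3219 bits
- The more "peaked" or concentrated a distribution, the lower its entropy

Entropies:
  H(A) = 2.3219 bits
  H(B) = 2.2092 bits
  H(C) = 1.0148 bits

Ranking: A > B > C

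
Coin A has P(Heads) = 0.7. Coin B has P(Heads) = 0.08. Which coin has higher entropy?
A

For binary distributions, entropy is maximized at p=0.5 and decreases as p moves toward 0 or 1.

H(A) = H(0.7) = 0.8813 bits
H(B) = H(0.08) = 0.4022 bits

Distribution A (p=0.7) is closer to uniform (p=0.5), so it has higher entropy.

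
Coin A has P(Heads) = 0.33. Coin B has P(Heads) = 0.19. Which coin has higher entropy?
A

For binary distributions, entropy is maximized at p=0.5 and decreases as p moves toward 0 or 1.

H(A) = H(0.33) = 0.9149 bits
H(B) = H(0.19) = 0.7015 bits

Distribution A (p=0.33) is closer to uniform (p=0.5), so it has higher entropy.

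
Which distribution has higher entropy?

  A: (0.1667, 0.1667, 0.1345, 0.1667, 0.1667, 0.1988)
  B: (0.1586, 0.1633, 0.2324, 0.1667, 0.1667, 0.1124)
A

Both distributions are close to uniform, making this a harder comparison.

H(A) = 2.5760 bits
H(B) = 2.5536 bits

The distribution closer to uniform has higher entropy.
Answer: A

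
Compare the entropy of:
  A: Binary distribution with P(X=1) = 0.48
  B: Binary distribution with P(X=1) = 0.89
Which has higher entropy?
A

For binary distributions, entropy is maximized at p=0.5 and decreases as p moves toward 0 or 1.

H(A) = H(0.48) = 0.9988 bits
H(B) = H(0.89) = 0.4999 bits

Distribution A (p=0.48) is closer to uniform (p=0.5), so it has higher entropy.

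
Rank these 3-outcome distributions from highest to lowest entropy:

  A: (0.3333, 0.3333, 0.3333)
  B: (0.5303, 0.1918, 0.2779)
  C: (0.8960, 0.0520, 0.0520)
A > B > C

Key insight: Entropy is maximized by uniform distributions and minimized by concentrated distributions.

- Uniform distributions have maximum entropy log₂(3) = 1.5850 bits
- The more "peaked" or concentrated a distribution, the lower its entropy

Entropies:
  H(A) = 1.5850 bits
  H(B) = 1.4556 bits
  H(C) = 0.5855 bits

Ranking: A > B > C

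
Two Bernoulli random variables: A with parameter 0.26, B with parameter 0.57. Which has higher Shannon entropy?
B

For binary distributions, entropy is maximized at p=0.5 and decreases as p moves toward 0 or 1.

H(A) = H(0.26) = 0.8267 bits
H(B) = H(0.57) = 0.9858 bits

Distribution B (p=0.57) is closer to uniform (p=0.5), so it has higher entropy.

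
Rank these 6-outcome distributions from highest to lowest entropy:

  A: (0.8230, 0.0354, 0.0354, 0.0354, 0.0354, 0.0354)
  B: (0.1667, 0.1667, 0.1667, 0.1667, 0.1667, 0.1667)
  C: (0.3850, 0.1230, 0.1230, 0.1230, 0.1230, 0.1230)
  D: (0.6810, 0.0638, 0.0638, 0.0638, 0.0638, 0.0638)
B > C > D > A

Key insight: Entropy is maximized by uniform distributions and minimized by concentrated distributions.

Entropies:
  H(A) = 1.0845 bits
  H(B) = 2.5850 bits
  H(C) = 2.3895 bits
  H(D) = 1.6440 bits

Ranking: B > C > D > A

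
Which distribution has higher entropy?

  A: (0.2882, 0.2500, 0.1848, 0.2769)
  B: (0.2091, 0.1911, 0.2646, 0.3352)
A

Both distributions are close to uniform, making this a harder comparison.

H(A) = 1.9805 bits
H(B) = 1.9644 bits

The distribution closer to uniform has higher entropy.
Answer: A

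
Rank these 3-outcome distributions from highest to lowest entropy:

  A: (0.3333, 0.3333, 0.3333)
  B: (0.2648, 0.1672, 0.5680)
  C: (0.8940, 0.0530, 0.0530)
A > B > C

Key insight: Entropy is maximized by uniform distributions and minimized by concentrated distributions.

- Uniform distributions have maximum entropy log₂(3) = 1.5850 bits
- The more "peaked" or concentrated a distribution, the lower its entropy

Entropies:
  H(A) = 1.5850 bits
  H(B) = 1.4025 bits
  H(C) = 0.5937 bits

Ranking: A > B > C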